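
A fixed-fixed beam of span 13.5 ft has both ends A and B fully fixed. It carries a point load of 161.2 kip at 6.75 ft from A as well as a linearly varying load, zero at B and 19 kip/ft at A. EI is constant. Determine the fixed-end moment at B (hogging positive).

M_B = 387.4 kip·ft

Take the two fixed-end moments M_A, M_B as redundants; the released structure is the simple span AB.
End rotations of the released simple span under the applied load (×1/EI):
  at A: point load 161.2 at a = 6.75: Pab(L + b)/(6LEI) = 1836/EI
  at B: point load 161.2 at a = 6.75: Pab(L + a)/(6LEI) = 1836/EI
  at A: triangular load, peak 19: w₀L³/(45EI) = 1039/EI
  at B: triangular load, peak 19: 7w₀L³/(360EI) = 909/EI
  θ_A0 = 2875/EI,  θ_B0 = 2745/EI
Flexibility coefficients: a unit moment at one end gives L/(3EI) there and L/(6EI) at the far end, so f₁₁ = f₂₂ = 4.5/EI and f₁₂ = f₂₁ = 2.25/EI.
Compatibility — zero rotation at each built-in end:
  4.5 M_A + 2.25 M_B = 2875
  2.25 M_A + 4.5 M_B = 2745
Solving the pair gives M_A = 445.2 kip·ft and M_B = 387.4 kip·ft (hogging).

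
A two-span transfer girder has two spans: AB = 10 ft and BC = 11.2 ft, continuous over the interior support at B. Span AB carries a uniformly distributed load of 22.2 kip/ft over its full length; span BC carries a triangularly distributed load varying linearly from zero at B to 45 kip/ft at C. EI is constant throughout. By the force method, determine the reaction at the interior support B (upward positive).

Insert a hinge at B; M_B is the redundant, and each span becomes simply supported.
End slopes at the hinge B, treating each span as simply supported:
  span AB: UDL 22.2: wL³/(24EI) = 925/EI
  span BC: triangular load, peak 45: 7w₀L³/(360EI) = 1229/EI
  relative rotation θ_0 = (925 + 1229)/EI = 2154/EI
A unit hogging moment at B produces rotation L₁/(3EI) + L₂/(3EI) = 7.067/EI.
Slope continuity at B: θ_0 = M_B·7.067/EI, so M_B = 2154/7.067 = 304.9 kip·ft (hogging).
Span AB, ΣM about A with M_B applied at B: R_B^{AB}·10 = 1110 + 304.9, so R_B^{AB} = 141.5 kip and R_A = 222 − 141.5 = 80.51 kip.
Span BC, ΣM about C: R_B^{BC}·11.2 = 940.8 + 304.9, so R_B^{BC} = 111.2 kip and R_C = 252 − 111.2 = 140.8 kip.
R_B = 141.5 + 111.2 = 252.7 kip.

R_B = 252.7 kip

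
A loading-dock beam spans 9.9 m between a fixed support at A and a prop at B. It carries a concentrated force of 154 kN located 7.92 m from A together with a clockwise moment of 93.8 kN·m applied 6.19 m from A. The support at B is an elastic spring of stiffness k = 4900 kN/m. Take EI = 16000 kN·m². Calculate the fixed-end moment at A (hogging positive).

Take the reaction at B as the redundant and release it; the primary structure is a cantilever fixed at A.
Free-end deflection of the primary structure under the applied loading (downward +):
  point load 154 at a = 7.92: Pa²(3L − a)/(6EI) = 35065/EI
  clockwise couple 93.8 at a = 6.19: M₀a(2L − a)/(2EI) = 3951/EI
  δ_0 = 39016/EI
Tip deflection under a unit load at B: L³/(3EI) = 323.4/EI.
With EI = 16000 kN·m²: δ_0 = 2.4385 m and δ_{BB} = 0.020215 m/kN.
Compatibility — the spring shortens by R_B/k under the reaction it provides: δ_0 − R_B·δ_{BB} = R_B/k. With 1/k = 0.000204 m/kN, R_B = δ_0 / (δ_{BB} + 1/k) = 2.4385 / (0.020215 + 0.000204) = 119.4 kN.
Moment equilibrium about A: M_A = Σ(load moments about A) − R_B·L = 1313 − 119.4×9.9 = 131.2 kN·m.

M_A = 131.2 kN·m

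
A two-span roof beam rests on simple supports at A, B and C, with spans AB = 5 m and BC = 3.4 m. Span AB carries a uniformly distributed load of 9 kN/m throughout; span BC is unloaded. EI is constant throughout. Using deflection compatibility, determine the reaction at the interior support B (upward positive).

Take M_B as the redundant. Released structure: two simple spans AB and BC with a hinge at B.
Discontinuity in slope at B on the released structure — sum the simple-span end rotations:
  span AB: UDL 9: wL³/(24EI) = 46.88/EI
  relative rotation θ_0 = (46.88 + 0)/EI = 46.88/EI
A unit hogging moment at B produces rotation L₁/(3EI) + L₂/(3EI) = 2.8/EI.
Slope continuity at B: θ_0 = M_B·2.8/EI, so M_B = 46.88/2.8 = 16.74 kN·m (hogging).
Span AB, ΣM about A with M_B applied at B: R_B^{AB}·5 = 112.5 + 16.74, so R_B^{AB} = 25.85 kN and R_A = 45 − 25.85 = 19.15 kN.
Span BC, ΣM about C: R_B^{BC}·3.4 = 0 + 16.74, so R_B^{BC} = 4.924 kN and R_C = 0 − 4.924 = -4.924 kN.
R_B = 25.85 + 4.924 = 30.77 kN.

R_B = 30.77 kN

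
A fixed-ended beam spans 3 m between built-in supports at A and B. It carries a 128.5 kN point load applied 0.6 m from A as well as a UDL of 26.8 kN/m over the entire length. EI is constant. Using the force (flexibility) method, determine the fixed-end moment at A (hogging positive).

M_A = 69.44 kN·m

Release both end moments; the primary structure is a simply-supported span AB with redundants M_A and M_B.
Simple-span end rotations at A and B under the given loads:
  at A: point load 128.5 at a = 0.6: Pab(L + b)/(6LEI) = 55.51/EI
  at B: point load 128.5 at a = 0.6: Pab(L + a)/(6LEI) = 37.01/EI
  at A: UDL 26.8: wL³/(24EI) = 30.15/EI
  at B: UDL 26.8: wL³/(24EI) = 30.15/EI
  θ_A0 = 85.66/EI,  θ_B0 = 67.16/EI
Flexibility coefficients: a unit moment at one end gives L/(3EI) there and L/(6EI) at the far end, so f₁₁ = f₂₂ = 1/EI and f₁₂ = f₂₁ = 0.5/EI.
Compatibility — zero rotation at each built-in end:
  1 M_A + 0.5 M_B = 85.66
  0.5 M_A + 1 M_B = 67.16
Solving the pair gives M_A = 69.44 kN·m and M_B = 32.44 kN·m (hogging).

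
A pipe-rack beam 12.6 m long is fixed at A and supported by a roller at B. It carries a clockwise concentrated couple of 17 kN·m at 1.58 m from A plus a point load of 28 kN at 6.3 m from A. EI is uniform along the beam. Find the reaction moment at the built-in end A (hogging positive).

Remove the prop at B; the released (primary) structure is a cantilever built in at A.
Primary-structure tip deflection at B by superposition:
  clockwise couple 17 at a = 1.58: M₀a(2L − a)/(2EI) = 317.2/EI
  point load 28 at a = 6.3: Pa²(3L − a)/(6EI) = 5834/EI
  δ_0 = 6152/EI
Flexibility coefficient — unit upward force at B: δ_{BB} = L³/(3EI) = 666.8/EI.
The prop prevents deflection at B: R_B = δ_0/δ_{BB} = 6152/666.8 = 9.226 kN.
Moment equilibrium about A: M_A = Σ(load moments about A) − R_B·L = 193.4 − 9.226×12.6 = 77.16 kN·m.

M_A = 77.16 kN·m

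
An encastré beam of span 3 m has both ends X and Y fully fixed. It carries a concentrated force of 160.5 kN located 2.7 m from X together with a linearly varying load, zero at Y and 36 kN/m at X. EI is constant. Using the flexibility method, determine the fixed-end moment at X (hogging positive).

Take the two fixed-end moments M_X, M_Y as redundants; the released structure is the simple span XY.
End rotations of the released simple span under the applied load (×1/EI):
  at X: point load 160.5 at a = 2.7: Pab(L + b)/(6LEI) = 23.83/EI
  at Y: point load 160.5 at a = 2.7: Pab(L + a)/(6LEI) = 41.17/EI
  at X: triangular load, peak 36: w₀L³/(45EI) = 21.6/EI
  at Y: triangular load, peak 36: 7w₀L³/(360EI) = 18.9/EI
  θ_X0 = 45.43/EI,  θ_Y0 = 60.07/EI
Flexibility coefficients: a unit moment at one end gives L/(3EI) there and L/(6EI) at the far end, so f₁₁ = f₂₂ = 1/EI and f₁₂ = f₂₁ = 0.5/EI.
Compatibility — zero rotation at each built-in end:
  1 M_X + 0.5 M_Y = 45.43
  0.5 M_X + 1 M_Y = 60.07
Solving the pair gives M_X = 20.53 kN·m and M_Y = 49.8 kN·m (hogging).

M_X = 20.53 kN·m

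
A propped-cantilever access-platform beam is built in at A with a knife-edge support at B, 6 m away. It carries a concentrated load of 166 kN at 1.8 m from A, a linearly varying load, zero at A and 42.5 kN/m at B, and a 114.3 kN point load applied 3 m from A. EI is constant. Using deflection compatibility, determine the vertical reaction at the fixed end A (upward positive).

Remove the prop at B; the released (primary) structure is a cantilever built in at A.
Free-end deflection of the primary structure under the applied loading (downward +):
  point load 166 at a = 1.8: Pa²(3L − a)/(6EI) = 1452/EI
  triangular load, peak 42.5 at the free end: 11w₀L⁴/(120EI) = 5049/EI
  point load 114.3 at a = 3: Pa²(3L − a)/(6EI) = 2572/EI
  δ_0 = 9073/EI
Flexibility coefficient — unit upward force at B: δ_{BB} = L³/(3EI) = 72/EI.
Compatibility at B: δ_0 − R_B·δ_{BB} = 0, so R_B = 9073/72 = 126 kN.
Vertical equilibrium: R_A = ΣP − R_B = 407.8 − 126 = 281.8 kN.

R_A = 281.8 kN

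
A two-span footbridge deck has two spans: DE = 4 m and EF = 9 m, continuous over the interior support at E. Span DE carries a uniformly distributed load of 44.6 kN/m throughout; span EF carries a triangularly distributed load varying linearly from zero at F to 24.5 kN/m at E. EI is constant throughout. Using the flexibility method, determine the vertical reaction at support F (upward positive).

R_F = 23.52 kN

Release continuity at E by inserting a hinge; the redundant is the internal moment M_E. The primary structure is two simply-supported spans DE and EF.
Discontinuity in slope at E on the released structure — sum the simple-span end rotations:
  span DE: UDL 44.6: wL³/(24EI) = 118.9/EI
  span EF: triangular load, peak 24.5: w₀L³/(45EI) = 396.9/EI
  relative rotation θ_0 = (118.9 + 396.9)/EI = 515.8/EI
A unit hogging moment at E produces rotation L₁/(3EI) + L₂/(3EI) = 4.333/EI.
Compatibility: M_E·(L₁+L₂)/(3EI) = θ_0, giving M_E = 119 kN·m (hogging).
Span EF, ΣM about F: R_E^{EF}·9 = 661.5 + 119, so R_E^{EF} = 86.73 kN and R_F = 110.2 − 86.73 = 23.52 kN.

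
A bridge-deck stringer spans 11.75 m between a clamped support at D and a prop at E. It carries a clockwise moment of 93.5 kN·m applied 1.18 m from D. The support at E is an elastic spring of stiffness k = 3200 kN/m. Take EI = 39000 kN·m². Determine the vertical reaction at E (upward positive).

Take the reaction at E as the redundant and release it; the primary structure is a cantilever fixed at D.
Deflection at E on the released cantilever, summing each load's contribution:
  clockwise couple 93.5 at a = 1.18: M₀a(2L − a)/(2EI) = 1231/EI
Flexibility coefficient — unit upward force at E: δ_{EE} = L³/(3EI) = 540.7/EI.
With EI = 39000 kN·m²: δ_0 = 0.031571 m and δ_{EE} = 0.013865 m/kN.
Compatibility — the spring shortens by R_E/k under the reaction it provides: δ_0 − R_E·δ_{EE} = R_E/k. With 1/k = 0.000313 m/kN, R_E = δ_0 / (δ_{EE} + 1/k) = 0.031571 / (0.013865 + 0.000313) = 2.227 kN.

R_E = 2.227 kN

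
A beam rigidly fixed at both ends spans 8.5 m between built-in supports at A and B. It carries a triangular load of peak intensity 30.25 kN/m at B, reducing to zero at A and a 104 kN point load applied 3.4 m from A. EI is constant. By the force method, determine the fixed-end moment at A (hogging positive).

M_A = 200.1 kN·m

Take the two fixed-end moments M_A, M_B as redundants; the released structure is the simple span AB.
End rotations of the released simple span under the applied load (×1/EI):
  at A: triangular load, peak 30.25: 7w₀L³/(360EI) = 361.2/EI
  at B: triangular load, peak 30.25: w₀L³/(45EI) = 412.8/EI
  at A: point load 104 at a = 3.4: Pab(L + b)/(6LEI) = 480.9/EI
  at B: point load 104 at a = 3.4: Pab(L + a)/(6LEI) = 420.8/EI
  θ_A0 = 842.1/EI,  θ_B0 = 833.6/EI
Flexibility coefficients: a unit moment at one end gives L/(3EI) there and L/(6EI) at the far end, so f₁₁ = f₂₂ = 2.833/EI and f₁₂ = f₂₁ = 1.417/EI.
Compatibility — zero rotation at each built-in end:
  2.833 M_A + 1.417 M_B = 842.1
  1.417 M_A + 2.833 M_B = 833.6
Solving the pair gives M_A = 200.1 kN·m and M_B = 194.1 kN·m (hogging).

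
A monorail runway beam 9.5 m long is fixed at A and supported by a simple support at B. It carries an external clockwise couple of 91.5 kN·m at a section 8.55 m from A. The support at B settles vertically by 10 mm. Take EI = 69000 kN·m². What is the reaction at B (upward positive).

Remove the prop at B; the released (primary) structure is a cantilever built in at A.
Downward deflection at the released point B due to the loads:
  clockwise couple 91.5 at a = 8.55: M₀a(2L − a)/(2EI) = 4088/EI
Flexibility coefficient — unit upward force at B: δ_{BB} = L³/(3EI) = 285.8/EI.
With EI = 69000 kN·m²: δ_0 = 0.059241 m and δ_{BB} = 0.004142 m/kN.
Compatibility — the beam at B must follow the support down by 0.01 m: δ_0 − R_B·δ_{BB} = 0.01, so R_B = (0.059241 − 0.01)/0.004142 = 11.89 kN.

R_B = 11.89 kN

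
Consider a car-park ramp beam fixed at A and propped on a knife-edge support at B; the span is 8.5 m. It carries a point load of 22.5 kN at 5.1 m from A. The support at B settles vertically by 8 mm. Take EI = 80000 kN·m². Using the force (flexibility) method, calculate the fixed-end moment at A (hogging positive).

M_A = 58.7 kN·m

Release the roller at B. Primary structure: cantilever fixed at A.
Downward deflection at the released point B due to the loads:
  point load 22.5 at a = 5.1: Pa²(3L − a)/(6EI) = 1990/EI
Flexibility coefficient — unit upward force at B: δ_{BB} = L³/(3EI) = 204.7/EI.
With EI = 80000 kN·m²: δ_0 = 0.024872 m and δ_{BB} = 0.002559 m/kN.
Compatibility — the beam at B must follow the support down by 0.008 m: δ_0 − R_B·δ_{BB} = 0.008, so R_B = (0.024872 − 0.008)/0.002559 = 6.594 kN.
Moment equilibrium about A: M_A = Σ(load moments about A) − R_B·L = 114.8 − 6.594×8.5 = 58.7 kN·m.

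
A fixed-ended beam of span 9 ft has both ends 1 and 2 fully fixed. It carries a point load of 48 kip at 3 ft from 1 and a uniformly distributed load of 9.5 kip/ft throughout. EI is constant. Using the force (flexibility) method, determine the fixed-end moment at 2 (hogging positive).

M_2 = 96.12 kip·ft

Release both end moments; the primary structure is a simply-supported span 12 with redundants M_1 and M_2.
End rotations of the released simple span under the applied load (×1/EI):
  at 1: point load 48 at a = 3: Pab(L + b)/(6LEI) = 240/EI
  at 2: point load 48 at a = 3: Pab(L + a)/(6LEI) = 192/EI
  at 1: UDL 9.5: wL³/(24EI) = 288.6/EI
  at 2: UDL 9.5: wL³/(24EI) = 288.6/EI
  θ_10 = 528.6/EI,  θ_20 = 480.6/EI
Flexibility coefficients: a unit moment at one end gives L/(3EI) there and L/(6EI) at the far end, so f₁₁ = f₂₂ = 3/EI and f₁₂ = f₂₁ = 1.5/EI.
Compatibility — zero rotation at each built-in end:
  3 M_1 + 1.5 M_2 = 528.6
  1.5 M_1 + 3 M_2 = 480.6
Solving the pair gives M_1 = 128.1 kip·ft and M_2 = 96.12 kip·ft (hogging).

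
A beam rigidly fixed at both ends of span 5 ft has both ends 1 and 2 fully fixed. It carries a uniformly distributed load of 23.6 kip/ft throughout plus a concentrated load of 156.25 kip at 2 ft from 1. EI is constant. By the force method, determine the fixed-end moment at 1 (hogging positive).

M_1 = 161.7 kip·ft

Release both end moments; the primary structure is a simply-supported span 12 with redundants M_1 and M_2.
On the primary (simply-supported) span, the end slopes from the loading are:
  at 1: UDL 23.6: wL³/(24EI) = 122.9/EI
  at 2: UDL 23.6: wL³/(24EI) = 122.9/EI
  at 1: point load 156.25 at a = 2: Pab(L + b)/(6LEI) = 250/EI
  at 2: point load 156.25 at a = 2: Pab(L + a)/(6LEI) = 218.8/EI
  θ_10 = 372.9/EI,  θ_20 = 341.7/EI
Flexibility coefficients: a unit moment at one end gives L/(3EI) there and L/(6EI) at the far end, so f₁₁ = f₂₂ = 1.667/EI and f₁₂ = f₂₁ = 0.8333/EI.
Compatibility — zero rotation at each built-in end:
  1.667 M_1 + 0.8333 M_2 = 372.9
  0.8333 M_1 + 1.667 M_2 = 341.7
Solving the pair gives M_1 = 161.7 kip·ft and M_2 = 124.2 kip·ft (hogging).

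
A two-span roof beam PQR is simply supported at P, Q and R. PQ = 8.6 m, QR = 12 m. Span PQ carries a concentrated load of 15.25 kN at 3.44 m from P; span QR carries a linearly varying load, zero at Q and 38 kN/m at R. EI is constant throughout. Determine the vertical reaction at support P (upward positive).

Release continuity at Q by inserting a hinge; the redundant is the internal moment M_Q. The primary structure is two simply-supported spans PQ and QR.
Discontinuity in slope at Q on the released structure — sum the simple-span end rotations:
  span PQ: point load 15.25 at a = 3.44: Pab(L + a)/(6LEI) = 63.16/EI
  span QR: triangular load, peak 38: 7w₀L³/(360EI) = 1277/EI
  relative rotation θ_0 = (63.16 + 1277)/EI = 1340/EI
A unit hogging moment at Q produces rotation L₁/(3EI) + L₂/(3EI) = 6.867/EI.
Slope continuity at Q: θ_0 = M_Q·6.867/EI, so M_Q = 1340/6.867 = 195.1 kN·m (hogging).
Span PQ, ΣM about P with M_Q applied at Q: R_Q^{PQ}·8.6 = 52.46 + 195.1, so R_Q^{PQ} = 28.79 kN and R_P = 15.25 − 28.79 = -13.54 kN.

R_P = -13.54 kN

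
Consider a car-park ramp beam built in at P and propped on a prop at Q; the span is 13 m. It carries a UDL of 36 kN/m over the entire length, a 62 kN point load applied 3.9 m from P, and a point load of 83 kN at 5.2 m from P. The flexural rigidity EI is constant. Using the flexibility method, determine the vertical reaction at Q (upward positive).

R_Q = 200.3 kN

Remove the prop at Q; the released (primary) structure is a cantilever built in at P.
Primary-structure tip deflection at Q by superposition:
  UDL 36: wL⁴/(8EI) = 128524/EI
  point load 62 at a = 3.9: Pa²(3L − a)/(6EI) = 5517/EI
  point load 83 at a = 5.2: Pa²(3L − a)/(6EI) = 12643/EI
  δ_0 = 146684/EI
Flexibility coefficient — unit upward force at Q: δ_{QQ} = L³/(3EI) = 732.3/EI.
The prop prevents deflection at Q: R_Q = δ_0/δ_{QQ} = 146684/732.3 = 200.3 kN.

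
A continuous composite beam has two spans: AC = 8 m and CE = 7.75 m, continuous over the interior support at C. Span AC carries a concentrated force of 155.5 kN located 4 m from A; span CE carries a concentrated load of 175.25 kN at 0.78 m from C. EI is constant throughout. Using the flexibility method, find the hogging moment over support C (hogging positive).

Release continuity at C by inserting a hinge; the redundant is the internal moment M_C. The primary structure is two simply-supported spans AC and CE.
Discontinuity in slope at C on the released structure — sum the simple-span end rotations:
  span AC: point load 155.5 at a = 4: Pab(L + a)/(6LEI) = 622/EI
  span CE: point load 175.25 at a = 0.78: Pab(L + b)/(6LEI) = 301.6/EI
  relative rotation θ_0 = (622 + 301.6)/EI = 923.6/EI
A unit hogging moment at C produces rotation L₁/(3EI) + L₂/(3EI) = 5.25/EI.
Compatibility: M_C·(L₁+L₂)/(3EI) = θ_0, giving M_C = 175.9 kN·m (hogging).

M_C = 175.9 kN·m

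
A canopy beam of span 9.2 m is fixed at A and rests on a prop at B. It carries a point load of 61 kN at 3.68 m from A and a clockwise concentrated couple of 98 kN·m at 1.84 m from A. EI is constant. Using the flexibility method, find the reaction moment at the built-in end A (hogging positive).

Remove the prop at B; the released (primary) structure is a cantilever built in at A.
Downward deflection at the released point B due to the loads:
  point load 61 at a = 3.68: Pa²(3L − a)/(6EI) = 3293/EI
  clockwise couple 98 at a = 1.84: M₀a(2L − a)/(2EI) = 1493/EI
  δ_0 = 4786/EI
Tip deflection under a unit load at B: L³/(3EI) = 259.6/EI.
Compatibility at B: δ_0 − R_B·δ_{BB} = 0, so R_B = 4786/259.6 = 18.44 kN.
Moment equilibrium about A: M_A = Σ(load moments about A) − R_B·L = 322.5 − 18.44×9.2 = 152.8 kN·m.

M_A = 152.8 kN·m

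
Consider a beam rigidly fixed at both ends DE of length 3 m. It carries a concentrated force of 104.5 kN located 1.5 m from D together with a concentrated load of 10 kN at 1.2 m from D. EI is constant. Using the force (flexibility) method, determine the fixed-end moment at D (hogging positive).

M_D = 43.51 kN·m

Take the two fixed-end moments M_D, M_E as redundants; the released structure is the simple span DE.
Simple-span end rotations at D and E under the given loads:
  at D: point load 104.5 at a = 1.5: Pab(L + b)/(6LEI) = 58.78/EI
  at E: point load 104.5 at a = 1.5: Pab(L + a)/(6LEI) = 58.78/EI
  at D: point load 10 at a = 1.2: Pab(L + b)/(6LEI) = 5.76/EI
  at E: point load 10 at a = 1.2: Pab(L + a)/(6LEI) = 5.04/EI
  θ_D0 = 64.54/EI,  θ_E0 = 63.82/EI
Flexibility coefficients: a unit moment at one end gives L/(3EI) there and L/(6EI) at the far end, so f₁₁ = f₂₂ = 1/EI and f₁₂ = f₂₁ = 0.5/EI.
Compatibility — zero rotation at each built-in end:
  1 M_D + 0.5 M_E = 64.54
  0.5 M_D + 1 M_E = 63.82
Solving the pair gives M_D = 43.51 kN·m and M_E = 42.07 kN·m (hogging).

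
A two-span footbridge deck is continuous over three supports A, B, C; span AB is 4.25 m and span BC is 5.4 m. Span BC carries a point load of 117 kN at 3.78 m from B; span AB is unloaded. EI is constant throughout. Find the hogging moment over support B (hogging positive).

M_B = 48.26 kN·m

Insert a hinge at B; M_B is the redundant, and each span becomes simply supported.
End slopes at the hinge B, treating each span as simply supported:
  span BC: point load 117 at a = 3.78: Pab(L + b)/(6LEI) = 155.2/EI
  relative rotation θ_0 = (0 + 155.2)/EI = 155.2/EI
A unit hogging moment at B produces rotation L₁/(3EI) + L₂/(3EI) = 3.217/EI.
Compatibility: M_B·(L₁+L₂)/(3EI) = θ_0, giving M_B = 48.26 kN·m (hogging).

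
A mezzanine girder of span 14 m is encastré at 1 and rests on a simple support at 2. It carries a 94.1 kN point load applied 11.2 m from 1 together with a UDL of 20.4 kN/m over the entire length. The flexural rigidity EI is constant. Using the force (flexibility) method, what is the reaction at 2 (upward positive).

Release the roller at 2. Primary structure: cantilever fixed at 1.
Free-end deflection of the primary structure under the applied loading (downward +):
  point load 94.1 at a = 11.2: Pa²(3L − a)/(6EI) = 60593/EI
  UDL 20.4: wL⁴/(8EI) = 97961/EI
  δ_0 = 158554/EI
Flexibility coefficient — unit upward force at 2: δ_{22} = L³/(3EI) = 914.7/EI.
The prop prevents deflection at 2: R_2 = δ_0/δ_{22} = 158554/914.7 = 173.3 kN.

R_2 = 173.3 kN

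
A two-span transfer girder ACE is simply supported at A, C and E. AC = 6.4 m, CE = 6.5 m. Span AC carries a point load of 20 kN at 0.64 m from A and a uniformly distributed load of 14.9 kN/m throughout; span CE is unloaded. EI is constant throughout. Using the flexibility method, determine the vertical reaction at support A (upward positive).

Insert a hinge at C; M_C is the redundant, and each span becomes simply supported.
End slopes at the hinge C, treating each span as simply supported:
  span AC: point load 20 at a = 0.64: Pab(L + a)/(6LEI) = 13.52/EI
  span AC: UDL 14.9: wL³/(24EI) = 162.7/EI
  relative rotation θ_0 = (176.3 + 0)/EI = 176.3/EI
A unit hogging moment at C produces rotation L₁/(3EI) + L₂/(3EI) = 4.3/EI.
Compatibility: M_C·(L₁+L₂)/(3EI) = θ_0, giving M_C = 40.99 kN·m (hogging).
Span AC, ΣM about A with M_C applied at C: R_C^{AC}·6.4 = 318 + 40.99, so R_C^{AC} = 56.08 kN and R_A = 115.4 − 56.08 = 59.28 kN.

R_A = 59.28 kN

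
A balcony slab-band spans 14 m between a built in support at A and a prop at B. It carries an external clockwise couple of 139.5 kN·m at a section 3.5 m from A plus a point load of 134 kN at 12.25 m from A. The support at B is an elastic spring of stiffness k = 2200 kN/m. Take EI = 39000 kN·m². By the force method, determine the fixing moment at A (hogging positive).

Remove the prop at B; the released (primary) structure is a cantilever built in at A.
Free-end deflection of the primary structure under the applied loading (downward +):
  clockwise couple 139.5 at a = 3.5: M₀a(2L − a)/(2EI) = 5981/EI
  point load 134 at a = 12.25: Pa²(3L − a)/(6EI) = 99704/EI
  δ_0 = 105685/EI
Tip deflection under a unit load at B: L³/(3EI) = 914.7/EI.
With EI = 39000 kN·m²: δ_0 = 2.7099 m and δ_{BB} = 0.023453 m/kN.
Compatibility — the spring shortens by R_B/k under the reaction it provides: δ_0 − R_B·δ_{BB} = R_B/k. With 1/k = 0.000455 m/kN, R_B = δ_0 / (δ_{BB} + 1/k) = 2.7099 / (0.023453 + 0.000455) = 113.3 kN.
Moment equilibrium about A: M_A = Σ(load moments about A) − R_B·L = 1781 − 113.3×14 = 194.1 kN·m.

M_A = 194.1 kN·m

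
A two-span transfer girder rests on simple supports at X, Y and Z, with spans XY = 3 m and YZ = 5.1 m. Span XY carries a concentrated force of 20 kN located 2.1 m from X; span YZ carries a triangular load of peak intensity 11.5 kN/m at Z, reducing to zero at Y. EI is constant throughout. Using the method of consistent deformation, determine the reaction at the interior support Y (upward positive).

Release continuity at Y by inserting a hinge; the redundant is the internal moment M_Y. The primary structure is two simply-supported spans XY and YZ.
Rotations at Y on the released spans (each span's end-slope, ×1/EI):
  span XY: point load 20 at a = 2.1: Pab(L + a)/(6LEI) = 10.71/EI
  span YZ: triangular load, peak 11.5: 7w₀L³/(360EI) = 29.66/EI
  relative rotation θ_0 = (10.71 + 29.66)/EI = 40.37/EI
A unit hogging moment at Y produces rotation L₁/(3EI) + L₂/(3EI) = 2.7/EI.
Compatibility: M_Y·(L₁+L₂)/(3EI) = θ_0, giving M_Y = 14.95 kN·m (hogging).
Span XY, ΣM about X with M_Y applied at Y: R_Y^{XY}·3 = 42 + 14.95, so R_Y^{XY} = 18.98 kN and R_X = 20 − 18.98 = 1.016 kN.
Span YZ, ΣM about Z: R_Y^{YZ}·5.1 = 49.85 + 14.95, so R_Y^{YZ} = 12.71 kN and R_Z = 29.32 − 12.71 = 16.62 kN.
R_Y = 18.98 + 12.71 = 31.69 kN.

R_Y = 31.69 kN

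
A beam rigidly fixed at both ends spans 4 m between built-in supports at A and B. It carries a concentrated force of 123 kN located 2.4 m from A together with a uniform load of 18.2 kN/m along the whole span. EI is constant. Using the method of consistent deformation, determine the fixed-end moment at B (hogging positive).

M_B = 95.11 kN·m

Take the two fixed-end moments M_A, M_B as redundants; the released structure is the simple span AB.
On the primary (simply-supported) span, the end slopes from the loading are:
  at A: point load 123 at a = 2.4: Pab(L + b)/(6LEI) = 110.2/EI
  at B: point load 123 at a = 2.4: Pab(L + a)/(6LEI) = 126/EI
  at A: UDL 18.2: wL³/(24EI) = 48.53/EI
  at B: UDL 18.2: wL³/(24EI) = 48.53/EI
  θ_A0 = 158.7/EI,  θ_B0 = 174.5/EI
Flexibility coefficients: a unit moment at one end gives L/(3EI) there and L/(6EI) at the far end, so f₁₁ = f₂₂ = 1.333/EI and f₁₂ = f₂₁ = 0.6667/EI.
Compatibility — zero rotation at each built-in end:
  1.333 M_A + 0.6667 M_B = 158.7
  0.6667 M_A + 1.333 M_B = 174.5
Solving the pair gives M_A = 71.5 kN·m and M_B = 95.11 kN·m (hogging).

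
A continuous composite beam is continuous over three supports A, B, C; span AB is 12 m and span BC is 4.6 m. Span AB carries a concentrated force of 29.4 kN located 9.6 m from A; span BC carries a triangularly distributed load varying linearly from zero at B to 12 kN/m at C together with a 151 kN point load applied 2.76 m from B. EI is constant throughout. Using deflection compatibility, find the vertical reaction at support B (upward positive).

R_B = 115.1 kN

Take M_B as the redundant. Released structure: two simple spans AB and BC with a hinge at B.
Discontinuity in slope at B on the released structure — sum the simple-span end rotations:
  span AB: point load 29.4 at a = 9.6: Pab(L + a)/(6LEI) = 203.2/EI
  span BC: triangular load, peak 12: 7w₀L³/(360EI) = 22.71/EI
  span BC: point load 151 at a = 2.76: Pab(L + b)/(6LEI) = 178.9/EI
  relative rotation θ_0 = (203.2 + 201.6)/EI = 404.9/EI
A unit hogging moment at B produces rotation L₁/(3EI) + L₂/(3EI) = 5.533/EI.
Compatibility: M_B·(L₁+L₂)/(3EI) = θ_0, giving M_B = 73.17 kN·m (hogging).
Span AB, ΣM about A with M_B applied at B: R_B^{AB}·12 = 282.2 + 73.17, so R_B^{AB} = 29.62 kN and R_A = 29.4 − 29.62 = -0.2172 kN.
Span BC, ΣM about C: R_B^{BC}·4.6 = 320.2 + 73.17, so R_B^{BC} = 85.51 kN and R_C = 178.6 − 85.51 = 93.09 kN.
R_B = 29.62 + 85.51 = 115.1 kN.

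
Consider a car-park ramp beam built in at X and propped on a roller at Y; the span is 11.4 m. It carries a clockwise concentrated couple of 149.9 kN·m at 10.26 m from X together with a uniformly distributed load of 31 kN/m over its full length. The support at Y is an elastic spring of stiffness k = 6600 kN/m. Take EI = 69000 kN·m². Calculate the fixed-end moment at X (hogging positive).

M_X = 466.8 kN·m

Remove the prop at Y; the released (primary) structure is a cantilever built in at X.
Free-end deflection of the primary structure under the applied loading (downward +):
  clockwise couple 149.9 at a = 10.26: M₀a(2L − a)/(2EI) = 9643/EI
  UDL 31: wL⁴/(8EI) = 65447/EI
  δ_0 = 75090/EI
Tip deflection under a unit load at Y: L³/(3EI) = 493.8/EI.
With EI = 69000 kN·m²: δ_0 = 1.0883 m and δ_{YY} = 0.007157 m/kN.
Compatibility — the spring shortens by R_Y/k under the reaction it provides: δ_0 − R_Y·δ_{YY} = R_Y/k. With 1/k = 0.000152 m/kN, R_Y = δ_0 / (δ_{YY} + 1/k) = 1.0883 / (0.007157 + 0.000152) = 148.9 kN.
Moment equilibrium about X: M_X = Σ(load moments about X) − R_Y·L = 2164 − 148.9×11.4 = 466.8 kN·m.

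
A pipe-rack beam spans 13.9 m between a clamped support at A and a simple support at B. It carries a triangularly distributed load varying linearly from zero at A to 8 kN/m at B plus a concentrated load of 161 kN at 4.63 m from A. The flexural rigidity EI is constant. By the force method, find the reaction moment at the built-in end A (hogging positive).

M_A = 504.5 kN·m

Choose R_B as the redundant. The primary structure is the cantilever fixed at A.
Primary-structure tip deflection at B by superposition:
  triangular load, peak 8 at the free end: 11w₀L⁴/(120EI) = 27375/EI
  point load 161 at a = 4.63: Pa²(3L − a)/(6EI) = 21324/EI
  δ_0 = 48699/EI
Tip deflection under a unit load at B: L³/(3EI) = 895.2/EI.
Compatibility at B: δ_0 − R_B·δ_{BB} = 0, so R_B = 48699/895.2 = 54.4 kN.
Moment equilibrium about A: M_A = Σ(load moments about A) − R_B·L = 1261 − 54.4×13.9 = 504.5 kN·m.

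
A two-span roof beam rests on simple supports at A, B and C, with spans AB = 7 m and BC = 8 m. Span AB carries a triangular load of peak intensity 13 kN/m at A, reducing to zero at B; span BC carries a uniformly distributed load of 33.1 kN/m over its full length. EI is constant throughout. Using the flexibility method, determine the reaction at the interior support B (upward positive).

R_B = 190 kN

Release continuity at B by inserting a hinge; the redundant is the internal moment M_B. The primary structure is two simply-supported spans AB and BC.
End slopes at the hinge B, treating each span as simply supported:
  span AB: triangular load, peak 13: 7w₀L³/(360EI) = 86.7/EI
  span BC: UDL 33.1: wL³/(24EI) = 706.1/EI
  relative rotation θ_0 = (86.7 + 706.1)/EI = 792.8/EI
A unit hogging moment at B produces rotation L₁/(3EI) + L₂/(3EI) = 5/EI.
Slope continuity at B: θ_0 = M_B·5/EI, so M_B = 792.8/5 = 158.6 kN·m (hogging).
Span AB, ΣM about A with M_B applied at B: R_B^{AB}·7 = 106.2 + 158.6, so R_B^{AB} = 37.82 kN and R_A = 45.5 − 37.82 = 7.681 kN.
Span BC, ΣM about C: R_B^{BC}·8 = 1059 + 158.6, so R_B^{BC} = 152.2 kN and R_C = 264.8 − 152.2 = 112.6 kN.
R_B = 37.82 + 152.2 = 190 kN.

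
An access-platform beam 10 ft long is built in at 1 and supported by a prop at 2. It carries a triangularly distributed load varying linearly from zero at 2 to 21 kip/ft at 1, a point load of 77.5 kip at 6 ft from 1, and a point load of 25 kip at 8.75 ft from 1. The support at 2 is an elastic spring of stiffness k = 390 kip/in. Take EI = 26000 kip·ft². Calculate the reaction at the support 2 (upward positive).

R_2 = 73.59 kip

Remove the prop at 2; the released (primary) structure is a cantilever built in at 1.
Deflection at 2 on the released cantilever, summing each load's contribution:
  triangular load, peak 21 at the fixed end: w₀L⁴/(30EI) = 7000/EI
  point load 77.5 at a = 6: Pa²(3L − a)/(6EI) = 11160/EI
  point load 25 at a = 8.75: Pa²(3L − a)/(6EI) = 6779/EI
  δ_0 = 24939/EI
Flexibility coefficient — unit upward force at 2: δ_{22} = L³/(3EI) = 333.3/EI.
With EI = 26000 kip·ft²: δ_0 = 0.95919 ft and δ_{22} = 0.012821 ft/kip.
Compatibility — the spring shortens by R_2/k under the reaction it provides: δ_0 − R_2·δ_{22} = R_2/k. With 1/k = 1/(390×12) ft/kip = 0.000214 ft/kip, R_2 = δ_0 / (δ_{22} + 1/k) = 0.95919 / (0.012821 + 0.000214) = 73.59 kip.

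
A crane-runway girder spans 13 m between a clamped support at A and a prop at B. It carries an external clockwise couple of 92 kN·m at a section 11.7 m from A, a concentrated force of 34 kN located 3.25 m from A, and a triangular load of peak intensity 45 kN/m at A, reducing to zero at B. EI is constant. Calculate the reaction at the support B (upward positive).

Remove the prop at B; the released (primary) structure is a cantilever built in at A.
Free-end deflection of the primary structure under the applied loading (downward +):
  clockwise couple 92 at a = 11.7: M₀a(2L − a)/(2EI) = 7696/EI
  point load 34 at a = 3.25: Pa²(3L − a)/(6EI) = 2140/EI
  triangular load, peak 45 at the fixed end: w₀L⁴/(30EI) = 42842/EI
  δ_0 = 52678/EI
Tip deflection under a unit load at B: L³/(3EI) = 732.3/EI.
Compatibility at B: δ_0 − R_B·δ_{BB} = 0, so R_B = 52678/732.3 = 71.93 kN.

R_B = 71.93 kN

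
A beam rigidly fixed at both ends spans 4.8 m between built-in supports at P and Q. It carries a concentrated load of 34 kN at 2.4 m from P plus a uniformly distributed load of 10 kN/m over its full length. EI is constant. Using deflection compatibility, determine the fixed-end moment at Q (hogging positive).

Take the two fixed-end moments M_P, M_Q as redundants; the released structure is the simple span PQ.
End rotations of the released simple span under the applied load (×1/EI):
  at P: point load 34 at a = 2.4: Pab(L + b)/(6LEI) = 48.96/EI
  at Q: point load 34 at a = 2.4: Pab(L + a)/(6LEI) = 48.96/EI
  at P: UDL 10: wL³/(24EI) = 46.08/EI
  at Q: UDL 10: wL³/(24EI) = 46.08/EI
  θ_P0 = 95.04/EI,  θ_Q0 = 95.04/EI
Flexibility coefficients: a unit moment at one end gives L/(3EI) there and L/(6EI) at the far end, so f₁₁ = f₂₂ = 1.6/EI and f₁₂ = f₂₁ = 0.8/EI.
Compatibility — zero rotation at each built-in end:
  1.6 M_P + 0.8 M_Q = 95.04
  0.8 M_P + 1.6 M_Q = 95.04
Solving the pair gives M_P = 39.6 kN·m and M_Q = 39.6 kN·m (hogging).

M_Q = 39.6 kN·m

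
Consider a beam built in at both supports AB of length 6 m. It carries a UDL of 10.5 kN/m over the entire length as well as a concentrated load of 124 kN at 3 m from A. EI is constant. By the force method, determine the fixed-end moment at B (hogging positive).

M_B = 124.5 kN·m

Take the two fixed-end moments M_A, M_B as redundants; the released structure is the simple span AB.
On the primary (simply-supported) span, the end slopes from the loading are:
  at A: UDL 10.5: wL³/(24EI) = 94.5/EI
  at B: UDL 10.5: wL³/(24EI) = 94.5/EI
  at A: point load 124 at a = 3: Pab(L + b)/(6LEI) = 279/EI
  at B: point load 124 at a = 3: Pab(L + a)/(6LEI) = 279/EI
  θ_A0 = 373.5/EI,  θ_B0 = 373.5/EI
Flexibility coefficients: a unit moment at one end gives L/(3EI) there and L/(6EI) at the far end, so f₁₁ = f₂₂ = 2/EI and f₁₂ = f₂₁ = 1/EI.
Compatibility — zero rotation at each built-in end:
  2 M_A + 1 M_B = 373.5
  1 M_A + 2 M_B = 373.5
Solving the pair gives M_A = 124.5 kN·m and M_B = 124.5 kN·m (hogging).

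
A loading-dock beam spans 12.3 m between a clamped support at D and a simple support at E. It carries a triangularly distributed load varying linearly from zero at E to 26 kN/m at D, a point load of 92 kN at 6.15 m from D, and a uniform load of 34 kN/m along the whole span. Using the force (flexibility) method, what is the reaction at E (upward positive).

R_E = 217.6 kN

Choose R_E as the redundant. The primary structure is the cantilever fixed at D.
Deflection at E on the released cantilever, summing each load's contribution:
  triangular load, peak 26 at the fixed end: w₀L⁴/(30EI) = 19837/EI
  point load 92 at a = 6.15: Pa²(3L − a)/(6EI) = 17833/EI
  UDL 34: wL⁴/(8EI) = 97277/EI
  δ_0 = 134947/EI
Tip deflection under a unit load at E: L³/(3EI) = 620.3/EI.
Compatibility at E: δ_0 − R_E·δ_{EE} = 0, so R_E = 134947/620.3 = 217.6 kN.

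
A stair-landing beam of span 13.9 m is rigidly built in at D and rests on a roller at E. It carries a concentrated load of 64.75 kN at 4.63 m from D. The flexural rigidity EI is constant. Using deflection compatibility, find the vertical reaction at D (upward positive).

R_D = 55.17 kN

Remove the prop at E; the released (primary) structure is a cantilever built in at D.
Primary-structure tip deflection at E by superposition:
  point load 64.75 at a = 4.63: Pa²(3L − a)/(6EI) = 8576/EI
Tip deflection under a unit load at E: L³/(3EI) = 895.2/EI.
The prop prevents deflection at E: R_E = δ_0/δ_{EE} = 8576/895.2 = 9.58 kN.
Vertical equilibrium: R_D = ΣP − R_E = 64.75 − 9.58 = 55.17 kN.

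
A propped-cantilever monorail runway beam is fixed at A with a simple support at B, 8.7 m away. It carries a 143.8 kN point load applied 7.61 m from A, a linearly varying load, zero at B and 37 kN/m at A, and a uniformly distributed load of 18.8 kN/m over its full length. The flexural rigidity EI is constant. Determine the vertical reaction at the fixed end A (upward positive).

Choose R_B as the redundant. The primary structure is the cantilever fixed at A.
Downward deflection at the released point B due to the loads:
  point load 143.8 at a = 7.61: Pa²(3L − a)/(6EI) = 25663/EI
  triangular load, peak 37 at the fixed end: w₀L⁴/(30EI) = 7066/EI
  UDL 18.8: wL⁴/(8EI) = 13463/EI
  δ_0 = 46192/EI
Tip deflection under a unit load at B: L³/(3EI) = 219.5/EI.
The prop prevents deflection at B: R_B = δ_0/δ_{BB} = 46192/219.5 = 210.4 kN.
Vertical equilibrium: R_A = ΣP − R_B = 468.3 − 210.4 = 257.9 kN.

R_A = 257.9 kN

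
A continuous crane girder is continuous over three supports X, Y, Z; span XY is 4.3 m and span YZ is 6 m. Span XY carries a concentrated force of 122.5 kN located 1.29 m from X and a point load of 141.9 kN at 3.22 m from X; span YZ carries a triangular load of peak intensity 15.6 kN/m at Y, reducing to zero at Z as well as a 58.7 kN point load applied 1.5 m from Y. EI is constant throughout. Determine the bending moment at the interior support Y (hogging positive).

M_Y = 127.4 kN·m

Take M_Y as the redundant. Released structure: two simple spans XY and YZ with a hinge at Y.
End slopes at the hinge Y, treating each span as simply supported:
  span XY: point load 122.5 at a = 1.29: Pab(L + a)/(6LEI) = 103.1/EI
  span XY: point load 141.9 at a = 3.22: Pab(L + a)/(6LEI) = 143.8/EI
  span YZ: triangular load, peak 15.6: w₀L³/(45EI) = 74.88/EI
  span YZ: point load 58.7 at a = 1.5: Pab(L + b)/(6LEI) = 115.6/EI
  relative rotation θ_0 = (246.9 + 190.4)/EI = 437.3/EI
A unit hogging moment at Y produces rotation L₁/(3EI) + L₂/(3EI) = 3.433/EI.
Compatibility: M_Y·(L₁+L₂)/(3EI) = θ_0, giving M_Y = 127.4 kN·m (hogging).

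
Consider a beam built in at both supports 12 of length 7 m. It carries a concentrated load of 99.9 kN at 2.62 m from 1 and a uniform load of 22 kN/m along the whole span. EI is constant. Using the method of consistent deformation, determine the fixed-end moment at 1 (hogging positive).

Take the two fixed-end moments M_1, M_2 as redundants; the released structure is the simple span 12.
End rotations of the released simple span under the applied load (×1/EI):
  at 1: point load 99.9 at a = 2.62: Pab(L + b)/(6LEI) = 310.6/EI
  at 2: point load 99.9 at a = 2.62: Pab(L + a)/(6LEI) = 262.6/EI
  at 1: UDL 22: wL³/(24EI) = 314.4/EI
  at 2: UDL 22: wL³/(24EI) = 314.4/EI
  θ_10 = 625/EI,  θ_20 = 577/EI
Flexibility coefficients: a unit moment at one end gives L/(3EI) there and L/(6EI) at the far end, so f₁₁ = f₂₂ = 2.333/EI and f₁₂ = f₂₁ = 1.167/EI.
Compatibility — zero rotation at each built-in end:
  2.333 M_1 + 1.167 M_2 = 625
  1.167 M_1 + 2.333 M_2 = 577
Solving the pair gives M_1 = 192.3 kN·m and M_2 = 151.1 kN·m (hogging).

M_1 = 192.3 kN·m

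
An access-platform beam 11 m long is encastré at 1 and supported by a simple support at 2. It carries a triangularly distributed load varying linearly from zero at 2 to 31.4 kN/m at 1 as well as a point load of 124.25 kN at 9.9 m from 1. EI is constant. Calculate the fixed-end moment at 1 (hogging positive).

Release the roller at 2. Primary structure: cantilever fixed at 1.
Downward deflection at the released point 2 due to the loads:
  triangular load, peak 31.4 at the fixed end: w₀L⁴/(30EI) = 15324/EI
  point load 124.25 at a = 9.9: Pa²(3L − a)/(6EI) = 46884/EI
  δ_0 = 62209/EI
Flexibility coefficient — unit upward force at 2: δ_{22} = L³/(3EI) = 443.7/EI.
The prop prevents deflection at 2: R_2 = δ_0/δ_{22} = 62209/443.7 = 140.2 kN.
Moment equilibrium about 1: M_1 = Σ(load moments about 1) − R_2·L = 1863 − 140.2×11 = 320.9 kN·m.

M_1 = 320.9 kN·m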